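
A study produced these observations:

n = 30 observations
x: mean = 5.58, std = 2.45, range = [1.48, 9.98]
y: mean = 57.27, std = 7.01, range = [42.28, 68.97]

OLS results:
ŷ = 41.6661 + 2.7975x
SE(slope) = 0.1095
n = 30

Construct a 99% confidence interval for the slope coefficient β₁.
The 99% CI for β₁ is (2.4949, 3.1001)

Confidence interval for the slope:

The 99% CI for β₁ is: β̂₁ ± t*(α/2, n-2) × SE(β̂₁)

Step 1: Find critical t-value
- Confidence level = 0.99
- Degrees of freedom = n - 2 = 30 - 2 = 28
- t*(α/2, 28) = 2.7633

Step 2: Calculate margin of error
Margin = 2.7633 × 0.1095 = 0.3026

Step 3: Construct interval
CI = 2.7975 ± 0.3026
CI = (2.4949, 3.1001)

Interpretation: We are 99% confident that the true slope β₁ lies between 2.4949 and 3.1001.
Both endpoints are positive, so the data support a genuinely positive slope at this confidence level.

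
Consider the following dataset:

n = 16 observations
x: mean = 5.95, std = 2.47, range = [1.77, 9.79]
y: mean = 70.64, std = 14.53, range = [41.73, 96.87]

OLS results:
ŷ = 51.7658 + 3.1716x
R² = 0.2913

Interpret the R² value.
The model explains 29.13% of the variance in y (R² = 0.2913), leaving 70.87% unexplained; the fit is weak.

R² (coefficient of determination) measures the proportion of variance in y explained by the regression model.

Here R² = 0.2913:
- Explained: 29.13% of the variation in y
- Unexplained (residual): 100% − 29.13% = 70.87%
- Rule of thumb (below 0.3 weak; 0.3 to below 0.7 moderate; 0.7 and above strong) → weak

Equivalently, for simple linear regression R² = r², so |r| = √0.2913 ≈ 0.5397.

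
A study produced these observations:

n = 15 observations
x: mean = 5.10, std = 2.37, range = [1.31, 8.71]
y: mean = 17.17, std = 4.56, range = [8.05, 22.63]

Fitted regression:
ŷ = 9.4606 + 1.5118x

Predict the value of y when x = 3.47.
ŷ = 14.7065

Plug x = 3.47 into the fitted line:

ŷ = 9.4606 + 1.5118 × 3.47
ŷ = 9.4606 + 5.2459
ŷ = 14.7065

This is a point prediction; actual observations scatter around it by roughly the residual standard deviation.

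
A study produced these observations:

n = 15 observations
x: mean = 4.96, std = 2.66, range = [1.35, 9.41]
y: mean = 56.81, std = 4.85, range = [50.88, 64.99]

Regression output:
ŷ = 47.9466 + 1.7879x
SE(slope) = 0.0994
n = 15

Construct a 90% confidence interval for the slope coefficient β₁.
The 90% CI for β₁ is (1.6119, 1.9639)

Confidence interval for the slope:

The 90% CI for β₁ is: β̂₁ ± t*(α/2, n-2) × SE(β̂₁)

Step 1: Find critical t-value
- Confidence level = 0.9
- Degrees of freedom = n - 2 = 15 - 2 = 13
- t*(α/2, 13) = 1.7709

Step 2: Calculate margin of error
Margin = 1.7709 × 0.0994 = 0.1760

Step 3: Construct interval
CI = 1.7879 ± 0.1760
CI = (1.6119, 1.9639)

Interpretation: each one-unit increase in x is associated with a change in mean y of between 1.6119 and 1.9639, with 90% confidence.
The interval does not include 0, suggesting a significant linear relationship.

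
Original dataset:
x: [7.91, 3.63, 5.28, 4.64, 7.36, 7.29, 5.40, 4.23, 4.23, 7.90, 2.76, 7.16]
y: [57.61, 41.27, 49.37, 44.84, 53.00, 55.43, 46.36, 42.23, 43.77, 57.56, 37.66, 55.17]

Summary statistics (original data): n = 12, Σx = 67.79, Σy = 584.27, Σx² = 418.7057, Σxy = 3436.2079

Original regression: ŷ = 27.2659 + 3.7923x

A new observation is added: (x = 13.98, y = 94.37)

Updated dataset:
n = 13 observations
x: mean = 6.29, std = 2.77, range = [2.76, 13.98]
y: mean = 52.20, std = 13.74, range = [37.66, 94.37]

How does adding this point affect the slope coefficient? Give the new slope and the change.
New slope β₁ = 4.8777 versus 3.7923 before: a change of +1.0854 (+28.6%).

x = 13.98 lies well outside the original x-range [2.76, 7.91] (x̄ ≈ 5.65), so this observation has high leverage and can move the slope substantially.

Step 1: Update the sums with the new point (n goes from 12 to 13)
Σx  = 67.79 + 13.98 = 81.77
Σy  = 584.27 + 94.37 = 678.64
Σx² = 418.7057 + 13.98² = 418.7057 + 195.4404 = 614.1461
Σxy = 3436.2079 + 13.98×94.37 = 3436.2079 + 1319.2926 = 4755.5005

Step 2: Recompute the slope with b₁ = (nΣxy − ΣxΣy) / (nΣx² − (Σx)²)
Numerator   = 13×4755.5005 − 81.77×678.64 = 61821.5065 − 55492.3928 = 6329.1137
Denominator = 13×614.1461 − 81.77² = 7983.8993 − 6686.3329 = 1297.5664
b₁(new) = 6329.1137 / 1297.5664 = 4.8777

(Same formula on the original sums: (12×3436.2079 − 67.79×584.27) / (12×418.7057 − 67.79²) = 1626.8315 / 428.9843 = 3.7923, matching the given fit.)

Step 3: Change in slope
Δβ₁ = 4.8777 − 3.7923 = +1.0854
Relative change = +1.0854 / 3.7923 × 100% = +28.6%
→ the slope increases when the point is added.

A high-leverage point only changes the slope if it is off the original line; here y = 94.37 is above the original trend, so the slope increases.
In practice: investigate whether it comes from the same population as the rest of the sample.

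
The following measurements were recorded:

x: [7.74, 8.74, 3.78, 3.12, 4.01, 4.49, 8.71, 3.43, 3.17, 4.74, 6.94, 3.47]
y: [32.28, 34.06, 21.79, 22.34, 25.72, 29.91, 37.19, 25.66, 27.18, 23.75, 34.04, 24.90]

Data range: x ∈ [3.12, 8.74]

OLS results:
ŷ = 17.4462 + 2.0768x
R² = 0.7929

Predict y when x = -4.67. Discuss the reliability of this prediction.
ŷ = 7.7475 (extrapolation — x = -4.67 lies outside [3.12, 8.74], so reliability is low).

Prediction calculation:
ŷ = 17.4462 + 2.0768 × (-4.67)
ŷ = 7.7475

Reliability:
- Data range: x ∈ [3.12, 8.74]
- Prediction point: x = -4.67 is 7.79 units below the observed range → this is EXTRAPOLATION, not interpolation

Why that matters here:
- R² describes fit only over the sampled x values; it says nothing about behaviour beyond them
- The linear relationship may not hold outside the observed range
- There are no observations near this x to validate the fitted line there

The R² = 0.7929 only validates the fit within [3.12, 8.74]; treat ŷ = 7.7475 with caution.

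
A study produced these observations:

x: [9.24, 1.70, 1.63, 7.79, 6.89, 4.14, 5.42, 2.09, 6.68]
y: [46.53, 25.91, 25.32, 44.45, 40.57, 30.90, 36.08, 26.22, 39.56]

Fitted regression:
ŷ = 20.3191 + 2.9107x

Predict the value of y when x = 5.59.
ŷ = 36.5899

Plug x = 5.59 into the fitted line:

ŷ = 20.3191 + 2.9107 × 5.59
ŷ = 20.3191 + 16.2708
ŷ = 36.5899

This is the fitted mean response at that x — an individual observation would come with a wider prediction interval.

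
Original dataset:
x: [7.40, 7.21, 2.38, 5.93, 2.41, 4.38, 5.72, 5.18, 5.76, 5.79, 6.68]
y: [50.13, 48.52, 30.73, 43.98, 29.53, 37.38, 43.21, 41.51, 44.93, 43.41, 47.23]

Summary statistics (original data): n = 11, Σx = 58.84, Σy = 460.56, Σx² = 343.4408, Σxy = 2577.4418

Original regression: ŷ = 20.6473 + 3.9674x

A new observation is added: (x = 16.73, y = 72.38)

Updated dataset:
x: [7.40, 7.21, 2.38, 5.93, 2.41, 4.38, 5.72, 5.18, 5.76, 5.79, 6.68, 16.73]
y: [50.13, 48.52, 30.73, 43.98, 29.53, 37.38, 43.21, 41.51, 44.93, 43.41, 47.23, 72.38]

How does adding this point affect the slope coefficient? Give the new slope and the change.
The slope changes from 3.9674 to 2.9313 (change of -1.0361, or -26.1%).

x = 16.73 lies well outside the original x-range [2.38, 7.40] (x̄ ≈ 5.35), so this observation has high leverage and can move the slope substantially.

Step 1: Update the sums with the new point (n goes from 11 to 12)
Σx  = 58.84 + 16.73 = 75.57
Σy  = 460.56 + 72.38 = 532.94
Σx² = 343.4408 + 16.73² = 343.4408 + 279.8929 = 623.3337
Σxy = 2577.4418 + 16.73×72.38 = 2577.4418 + 1210.9174 = 3788.3592

Step 2: Recompute the slope with b₁ = (nΣxy − ΣxΣy) / (nΣx² − (Σx)²)
Numerator   = 12×3788.3592 − 75.57×532.94 = 45460.3104 − 40274.2758 = 5186.0346
Denominator = 12×623.3337 − 75.57² = 7480.0044 − 5710.8249 = 1769.1795
b₁(new) = 5186.0346 / 1769.1795 = 2.9313

(Same formula on the original sums: (11×2577.4418 − 58.84×460.56) / (11×343.4408 − 58.84²) = 1252.5094 / 315.7032 = 3.9674, matching the given fit.)

Step 3: Change in slope
Δβ₁ = 2.9313 − 3.9674 = -1.0361
Relative change = -1.0361 / 3.9674 × 100% = -26.1%
→ the slope decreases when the point is added.

Because the point sits below the extension of the original line at a high-leverage x, it tilts the fit down.
In practice: check such a point for data-entry or measurement error; refit with and without it and report both if conclusions differ.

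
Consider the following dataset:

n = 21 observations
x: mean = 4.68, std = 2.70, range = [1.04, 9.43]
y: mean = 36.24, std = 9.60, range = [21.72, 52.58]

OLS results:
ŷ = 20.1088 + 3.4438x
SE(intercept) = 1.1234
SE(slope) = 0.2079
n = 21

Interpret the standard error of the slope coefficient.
The slope 3.4438 is pinned down to within about ±0.2079 (one SE) by these data — relative uncertainty 6.0%, i.e. precise.

SE(β̂₁) = s / √Sxx, where s is the residual standard deviation and Sxx = Σ(x − x̄)². It is the yardstick for how far β̂₁ = 3.4438 could plausibly be from the true slope.

Relative precision:
- SE / |β̂₁| = 0.2079 / 3.4438 = 6.0%
- Rule of thumb (under 20%: precise; 20% to under 50%: moderately precise; 50% or more: imprecise) → precise

Rough 95% range (±2 SE): 3.4438 ± 0.4158 → (3.0280, 3.8596).

What drives SE(β̂₁): more residual scatter → larger SE; larger n (here n = 21) → smaller SE; wider spread of x values → smaller SE.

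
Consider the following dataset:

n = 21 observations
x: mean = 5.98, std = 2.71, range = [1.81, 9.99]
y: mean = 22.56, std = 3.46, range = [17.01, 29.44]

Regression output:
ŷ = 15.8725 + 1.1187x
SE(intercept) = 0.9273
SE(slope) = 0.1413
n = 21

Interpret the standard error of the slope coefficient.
SE(β̂₁) = 0.1413 is the estimated standard deviation of the slope estimate across repeated samples; relative to β̂₁ = 1.1187 that is 12.6%, a precise estimate.

SE(β̂₁) = 0.1413 says: if we drew many samples of n = 21 from the same population and refit each time, the fitted slopes would scatter with a standard deviation of roughly 0.1413 around the true β₁.

Relative precision:
- SE / |β̂₁| = 0.1413 / 1.1187 = 12.6%
- Rule of thumb (under 20%: precise; 20% to under 50%: moderately precise; 50% or more: imprecise) → precise

Rough 95% range (±2 SE): 1.1187 ± 0.2826 → (0.8361, 1.4013).

What drives SE(β̂₁): larger n (here n = 21) → smaller SE; wider spread of x values → smaller SE.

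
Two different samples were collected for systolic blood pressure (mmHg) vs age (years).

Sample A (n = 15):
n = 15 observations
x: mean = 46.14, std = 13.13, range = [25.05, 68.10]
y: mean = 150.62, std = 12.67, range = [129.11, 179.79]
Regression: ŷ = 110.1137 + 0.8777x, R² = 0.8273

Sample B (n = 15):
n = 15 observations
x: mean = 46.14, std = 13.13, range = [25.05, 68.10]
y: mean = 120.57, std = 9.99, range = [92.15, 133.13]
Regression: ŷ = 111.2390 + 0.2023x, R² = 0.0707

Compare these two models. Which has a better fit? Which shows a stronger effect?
Model A has the better fit (R² = 0.8273 vs 0.0707). Model A shows the stronger effect (|β₁| = 0.8777 vs 0.2023).

Model Comparison:

Fit — compare R²:
- Model A: R² = 0.8273 → 82.73% of variance in blood pressure explained
- Model B: R² = 0.0707 → 7.07% of variance in blood pressure explained
- 0.8273 > 0.0707 → Model A has the better fit

Which has the larger per-year effect? (|β₁|)
- Model A: β₁ = 0.8777 → predicted blood pressure rises 0.8777 mmHg per additional year of age
- Model B: β₁ = 0.2023 → predicted blood pressure rises 0.2023 mmHg per additional year of age
- |0.8777| > |0.2023| → Model A shows the stronger marginal effect

Notes:
- A steeper slope doesn't make a better model if the scatter around the line is large.
- A better fit (higher R²) doesn't necessarily mean a more important relationship.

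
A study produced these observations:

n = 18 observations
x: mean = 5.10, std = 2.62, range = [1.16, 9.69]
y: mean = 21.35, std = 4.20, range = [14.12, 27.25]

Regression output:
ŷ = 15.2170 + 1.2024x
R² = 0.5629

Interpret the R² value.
About 56.29% of the variability in y is accounted for by the regression on x (R² = 0.5629) — a moderate linear fit.

R² = 1 − SS_res/SS_tot compares the residual scatter to the total scatter of y about its mean.

Here R² = 0.5629:
- Explained: 56.29% of the variation in y
- Unexplained (residual): 100% − 56.29% = 43.71%
- Rule of thumb (below 0.3 weak; 0.3 to below 0.7 moderate; 0.7 and above strong) → moderate

Note: R² never decreases when predictors are added, so it should not be used alone to compare models of different size.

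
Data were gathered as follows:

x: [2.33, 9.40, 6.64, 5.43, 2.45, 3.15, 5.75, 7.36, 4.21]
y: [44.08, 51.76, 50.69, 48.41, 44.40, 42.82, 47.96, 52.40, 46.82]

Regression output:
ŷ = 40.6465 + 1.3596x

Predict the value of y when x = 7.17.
ŷ = 50.3948

Plug x = 7.17 into the fitted line:

ŷ = 40.6465 + 1.3596 × 7.17
ŷ = 40.6465 + 9.7483
ŷ = 50.3948

This is the fitted mean response at that x — an individual observation would come with a wider prediction interval.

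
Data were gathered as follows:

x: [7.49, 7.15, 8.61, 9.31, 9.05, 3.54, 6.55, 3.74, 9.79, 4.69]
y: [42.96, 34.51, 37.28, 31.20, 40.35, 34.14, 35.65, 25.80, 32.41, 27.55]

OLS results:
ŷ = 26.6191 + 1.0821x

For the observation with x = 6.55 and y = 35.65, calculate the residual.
Residual = 1.9431

The residual is the difference between the actual value and the predicted value:

Residual = y - ŷ

Step 1: Calculate predicted value
ŷ = 26.6191 + 1.0821 × 6.55
ŷ = 33.7069

Step 2: Calculate residual
Residual = 35.65 - 33.7069
Residual = 1.9431

Interpretation: the model underestimates the actual value by 1.9431 at this point (positive residual → observation lies above the fitted line).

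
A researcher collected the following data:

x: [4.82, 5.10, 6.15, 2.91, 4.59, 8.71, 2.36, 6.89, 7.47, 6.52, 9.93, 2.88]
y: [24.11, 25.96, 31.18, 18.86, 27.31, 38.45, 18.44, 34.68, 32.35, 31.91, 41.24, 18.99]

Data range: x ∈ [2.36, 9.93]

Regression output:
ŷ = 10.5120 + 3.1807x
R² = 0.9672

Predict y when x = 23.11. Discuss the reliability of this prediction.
ŷ = 84.0180 (extrapolation — x = 23.11 lies outside [2.36, 9.93], so reliability is low).

Prediction calculation:
ŷ = 10.5120 + 3.1807 × 23.11
ŷ = 84.0180

Reliability:
- Data range: x ∈ [2.36, 9.93]
- Prediction point: x = 23.11 is 13.18 units above the observed range → this is EXTRAPOLATION, not interpolation

Why that matters here:
- Real relationships often flatten, saturate, or turn nonlinear at extremes
- The standard error of prediction grows with (x − x̄)², and x = 23.11 is far from x̄ = 5.69
- The linear relationship may not hold outside the observed range

A defensible statement: 'if the linear trend continued to x = 23.11, y would be about 84.0180' — the premise is untested.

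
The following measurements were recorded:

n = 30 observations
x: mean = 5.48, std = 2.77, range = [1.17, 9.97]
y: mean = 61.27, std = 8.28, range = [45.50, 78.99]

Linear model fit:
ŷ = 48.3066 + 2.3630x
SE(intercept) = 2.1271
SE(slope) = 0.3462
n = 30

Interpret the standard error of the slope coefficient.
SE(slope) = 0.3462 measures the uncertainty in the estimated slope. The coefficient is estimated precisely (SE/|β̂₁| = 14.7%).

SE(β̂₁) = 0.3462 says: if we drew many samples of n = 30 from the same population and refit each time, the fitted slopes would scatter with a standard deviation of roughly 0.3462 around the true β₁.

Relative precision:
- SE / |β̂₁| = 0.3462 / 2.3630 = 14.7%
- Rule of thumb (under 20%: precise; 20% to under 50%: moderately precise; 50% or more: imprecise) → precise

Link to interval estimation: a confidence interval for β₁ is β̂₁ ± t* × 0.3462, so SE sets the half-width per unit of t*.

What drives SE(β̂₁): wider spread of x values → smaller SE.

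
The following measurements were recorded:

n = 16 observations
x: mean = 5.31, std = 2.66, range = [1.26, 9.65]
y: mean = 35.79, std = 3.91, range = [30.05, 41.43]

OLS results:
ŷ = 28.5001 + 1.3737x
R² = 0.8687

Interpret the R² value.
The model explains 86.87% of the variance in y (R² = 0.8687), leaving 13.13% unexplained; the fit is strong.

The coefficient of determination R² is the fraction of the total variation in y that the fitted line accounts for.

Here R² = 0.8687:
- Explained: 86.87% of the variation in y
- Unexplained (residual): 100% − 86.87% = 13.13%
- Rule of thumb (below 0.3 weak; 0.3 to below 0.7 moderate; 0.7 and above strong) → strong

Note: R² says nothing about causation, and a high R² does not by itself mean the linear form is appropriate — check the residuals.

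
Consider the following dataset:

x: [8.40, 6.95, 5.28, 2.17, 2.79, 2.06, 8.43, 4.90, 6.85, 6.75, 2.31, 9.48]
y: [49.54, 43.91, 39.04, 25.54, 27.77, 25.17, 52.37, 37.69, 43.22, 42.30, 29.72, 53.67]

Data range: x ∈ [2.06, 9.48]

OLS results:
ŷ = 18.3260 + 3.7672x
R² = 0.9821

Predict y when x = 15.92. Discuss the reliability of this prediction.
ŷ = 78.2998 (extrapolation — x = 15.92 lies outside [2.06, 9.48], so reliability is low).

Prediction calculation:
ŷ = 18.3260 + 3.7672 × 15.92
ŷ = 78.2998

Reliability:
- Data range: x ∈ [2.06, 9.48]
- Prediction point: x = 15.92 is 6.44 units above the observed range → this is EXTRAPOLATION, not interpolation

Why that matters here:
- There are no observations near this x to validate the fitted line there
- The standard error of prediction grows with (x − x̄)², and x = 15.92 is far from x̄ = 5.53

Report the number if required, but flag clearly that it is an extrapolation.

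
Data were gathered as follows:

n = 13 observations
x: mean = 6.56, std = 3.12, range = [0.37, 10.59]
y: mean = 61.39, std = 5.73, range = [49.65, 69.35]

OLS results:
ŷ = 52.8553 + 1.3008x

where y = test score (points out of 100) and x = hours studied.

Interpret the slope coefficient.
An increase of one hour in study time is associated with a 1.3008 points increase in predicted test score.

β₁ = 1.3008 is the change in predicted test score (points) per additional hour of study time.

Interpretation:
- Study time up by 1 hour → predicted test score increases by 1.3008 points
- The effect is assumed constant over the observed range of x (linearity)
- The sign (+) gives the direction; the magnitude 1.3008 gives the size of the effect per hour

The intercept β₀ = 52.8553 is the predicted test score when study time = 0.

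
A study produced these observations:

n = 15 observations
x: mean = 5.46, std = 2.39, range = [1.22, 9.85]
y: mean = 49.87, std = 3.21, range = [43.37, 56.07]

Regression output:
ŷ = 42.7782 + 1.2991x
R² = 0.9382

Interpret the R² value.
The model explains 93.82% of the variance in y (R² = 0.9382), leaving 6.18% unexplained; the fit is strong.

R² = 1 − SS_res/SS_tot compares the residual scatter to the total scatter of y about its mean.

Here R² = 0.9382:
- Explained: 93.82% of the variation in y
- Unexplained (residual): 100% − 93.82% = 6.18%
- Rule of thumb (below 0.3 weak; 0.3 to below 0.7 moderate; 0.7 and above strong) → strong

Equivalently, for simple linear regression R² = r², so |r| = √0.9382 ≈ 0.9686.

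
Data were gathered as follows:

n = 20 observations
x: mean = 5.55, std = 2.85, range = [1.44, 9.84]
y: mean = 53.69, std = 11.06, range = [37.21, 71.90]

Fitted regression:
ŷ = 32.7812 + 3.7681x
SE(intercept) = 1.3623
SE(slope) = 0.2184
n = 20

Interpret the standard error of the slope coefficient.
The slope 3.7681 is pinned down to within about ±0.2184 (one SE) by these data — relative uncertainty 5.8%, i.e. precise.

What SE measures:
- The standard error quantifies the sampling variability of the coefficient estimate
- It is the estimated standard deviation of β̂₁ across hypothetical repeated samples of the same size
- Smaller SE → more precise estimate

Relative precision:
- SE / |β̂₁| = 0.2184 / 3.7681 = 5.8%
- Rule of thumb (under 20%: precise; 20% to under 50%: moderately precise; 50% or more: imprecise) → precise

Link to the t-test: t = β̂₁ / SE(β̂₁) = 3.7681 / 0.2184 = 17.2532, the statistic for H₀: β₁ = 0.

What drives SE(β̂₁): more residual scatter → larger SE; larger n (here n = 20) → smaller SE; wider spread of x values → smaller SE.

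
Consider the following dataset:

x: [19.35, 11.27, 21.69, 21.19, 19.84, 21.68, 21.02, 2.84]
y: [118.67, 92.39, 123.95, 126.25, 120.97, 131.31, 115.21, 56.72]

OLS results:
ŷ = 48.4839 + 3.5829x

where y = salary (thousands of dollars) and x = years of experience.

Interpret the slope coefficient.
An increase of one year in experience is associated with a 3.5829 thousand dollars increase in predicted salary.

The slope β₁ = 3.5829 gives the rate at which the fitted salary changes with experience.

Interpretation:
- Experience up by 1 year → predicted salary increases by 3.5829 thousand dollars
- This is a linear approximation: the same per-unit change is assumed across the whole observed x range

The intercept β₀ = 48.4839 is the predicted salary when experience = 0; since the smallest observed x is 2.84, this is an extrapolation and mainly anchors the line.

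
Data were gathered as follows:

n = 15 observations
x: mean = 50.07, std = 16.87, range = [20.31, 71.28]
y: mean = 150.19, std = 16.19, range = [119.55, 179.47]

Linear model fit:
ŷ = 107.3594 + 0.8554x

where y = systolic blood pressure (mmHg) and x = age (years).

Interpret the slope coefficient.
On average, blood pressure is about 0.8554 mmHg higher for every extra year of age.

The slope β₁ = 0.8554 gives the rate at which the fitted blood pressure changes with age.

Interpretation:
- Age up by 1 year → predicted blood pressure increases by 0.8554 mmHg
- This is a linear approximation: the same per-unit change is assumed across the whole observed x range

The intercept β₀ = 107.3594 is the predicted blood pressure when age = 0; since the smallest observed x is 20.31, this is an extrapolation and mainly anchors the line.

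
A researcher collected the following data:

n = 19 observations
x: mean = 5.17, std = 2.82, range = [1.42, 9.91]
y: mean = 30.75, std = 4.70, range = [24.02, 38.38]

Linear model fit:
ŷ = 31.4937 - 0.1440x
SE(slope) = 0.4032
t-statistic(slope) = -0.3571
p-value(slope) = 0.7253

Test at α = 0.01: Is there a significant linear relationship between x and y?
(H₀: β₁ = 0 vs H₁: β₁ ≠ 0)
Fail to reject H₀: p-value = 0.7253 ≥ α = 0.01. The linear relationship is not significant at the 1% level.

Hypothesis test for the slope coefficient:

H₀: β₁ = 0 (no linear relationship)
H₁: β₁ ≠ 0 (linear relationship exists)

Test statistic: t = β̂₁ / SE(β̂₁) = -0.1440 / 0.4032 = -0.3571

The p-value (0.7253) is the probability, under H₀, of a t-statistic at least as extreme as |t| = 0.3571 (two-sided, df = n − 2 = 17).

Decision rule: reject H₀ if p-value < α.
p-value = 0.7253 ≥ α = 0.01 → fail to reject H₀.

At α = 0.01 the data do not provide convincing evidence of a nonzero slope.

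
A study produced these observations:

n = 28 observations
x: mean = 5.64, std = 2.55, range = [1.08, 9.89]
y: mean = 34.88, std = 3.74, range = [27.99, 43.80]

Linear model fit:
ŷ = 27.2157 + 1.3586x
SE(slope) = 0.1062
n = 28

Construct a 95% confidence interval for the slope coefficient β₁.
The 95% CI for β₁ is (1.1403, 1.5769)

Confidence interval for the slope:

The 95% CI for β₁ is: β̂₁ ± t*(α/2, n-2) × SE(β̂₁)

Step 1: Find critical t-value
- Confidence level = 0.95
- Degrees of freedom = n - 2 = 28 - 2 = 26
- t*(α/2, 26) = 2.0555

Step 2: Calculate margin of error
Margin = 2.0555 × 0.1062 = 0.2183

Step 3: Construct interval
CI = 1.3586 ± 0.2183
CI = (1.1403, 1.5769)

Interpretation: We are 95% confident that the true slope β₁ lies between 1.1403 and 1.5769.
Since 0 is outside the interval, a two-sided test at α = 0.05 would reject H₀: β₁ = 0.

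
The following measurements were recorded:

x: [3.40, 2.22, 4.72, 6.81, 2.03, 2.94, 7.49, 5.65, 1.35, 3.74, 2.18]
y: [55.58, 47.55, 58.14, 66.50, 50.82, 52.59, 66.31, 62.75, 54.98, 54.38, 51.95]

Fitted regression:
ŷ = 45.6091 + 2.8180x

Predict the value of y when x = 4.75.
ŷ = 58.9946

To predict y for x = 4.75, substitute into the regression equation:

ŷ = 45.6091 + 2.8180 × 4.75
ŷ = 45.6091 + 13.3855
ŷ = 58.9946

This is the fitted mean response at that x — an individual observation would come with a wider prediction interval.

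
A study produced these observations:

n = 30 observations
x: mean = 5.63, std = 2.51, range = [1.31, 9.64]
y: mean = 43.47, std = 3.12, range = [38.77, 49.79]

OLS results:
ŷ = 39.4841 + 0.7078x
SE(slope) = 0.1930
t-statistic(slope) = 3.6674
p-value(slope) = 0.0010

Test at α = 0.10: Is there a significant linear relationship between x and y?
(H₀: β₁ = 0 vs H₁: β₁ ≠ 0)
p-value = 0.0010 < α = 0.10, so we reject H₀. The relationship is significant.

Hypothesis test for the slope coefficient:

H₀: β₁ = 0 (no linear relationship)
H₁: β₁ ≠ 0 (linear relationship exists)

Test statistic: t = β̂₁ / SE(β̂₁) = 0.7078 / 0.1930 = 3.6674

p = 0.0010: how often a slope estimate this far from 0 (in SE units) would arise by chance if β₁ were truly 0.

Decision rule: reject H₀ if p-value < α.
p-value = 0.0010 < α = 0.10 → reject H₀.

There is sufficient evidence at the 10% significance level to conclude that a linear relationship exists between x and y.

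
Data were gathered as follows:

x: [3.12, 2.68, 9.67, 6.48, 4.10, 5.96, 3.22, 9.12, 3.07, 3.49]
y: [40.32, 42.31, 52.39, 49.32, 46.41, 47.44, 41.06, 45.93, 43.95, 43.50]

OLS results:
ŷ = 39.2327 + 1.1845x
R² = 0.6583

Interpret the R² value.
R² = 0.6583 means 65.83% of the variation in y is explained by the linear relationship with x. This indicates a moderate fit.

The coefficient of determination R² is the fraction of the total variation in y that the fitted line accounts for.

Here R² = 0.6583:
- Explained: 65.83% of the variation in y
- Unexplained (residual): 100% − 65.83% = 34.17%
- Rule of thumb (below 0.3 weak; 0.3 to below 0.7 moderate; 0.7 and above strong) → moderate

Note: R² never decreases when predictors are added, so it should not be used alone to compare models of different size.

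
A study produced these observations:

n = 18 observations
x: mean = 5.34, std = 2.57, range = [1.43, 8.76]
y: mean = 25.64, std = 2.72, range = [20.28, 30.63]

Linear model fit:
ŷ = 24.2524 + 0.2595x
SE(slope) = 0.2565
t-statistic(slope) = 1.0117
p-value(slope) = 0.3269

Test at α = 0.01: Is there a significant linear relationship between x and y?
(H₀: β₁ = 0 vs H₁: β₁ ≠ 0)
p-value = 0.3269 ≥ α = 0.01, so we fail to reject H₀. The relationship is not significant.

Hypothesis test for the slope coefficient:

H₀: β₁ = 0 (no linear relationship)
H₁: β₁ ≠ 0 (linear relationship exists)

Test statistic: t = β̂₁ / SE(β̂₁) = 0.2595 / 0.2565 = 1.0117

With df = 16, the two-sided p-value for |t| = 1.0117 is 0.3269.

Decision rule: reject H₀ if p-value < α.
p-value = 0.3269 ≥ α = 0.01 → fail to reject H₀.

There is not sufficient evidence at the 1% significance level to conclude that a linear relationship exists between x and y.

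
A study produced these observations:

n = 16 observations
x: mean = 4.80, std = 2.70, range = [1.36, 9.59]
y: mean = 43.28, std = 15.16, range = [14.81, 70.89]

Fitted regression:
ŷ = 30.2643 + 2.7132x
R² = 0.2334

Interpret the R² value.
About 23.34% of the variability in y is accounted for by the regression on x (R² = 0.2334) — a weak linear fit.

The coefficient of determination R² is the fraction of the total variation in y that the fitted line accounts for.

Here R² = 0.2334:
- Explained: 23.34% of the variation in y
- Unexplained (residual): 100% − 23.34% = 76.66%
- Rule of thumb (below 0.3 weak; 0.3 to below 0.7 moderate; 0.7 and above strong) → weak

Note: R² says nothing about causation, and a high R² does not by itself mean the linear form is appropriate — check the residuals.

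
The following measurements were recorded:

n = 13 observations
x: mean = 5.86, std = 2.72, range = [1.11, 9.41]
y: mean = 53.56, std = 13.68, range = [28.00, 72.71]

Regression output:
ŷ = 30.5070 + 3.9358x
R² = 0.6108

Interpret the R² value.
R² = 0.6108 means 61.08% of the variation in y is explained by the linear relationship with x. This indicates a moderate fit.

R² = 1 − SS_res/SS_tot compares the residual scatter to the total scatter of y about its mean.

Here R² = 0.6108:
- Explained: 61.08% of the variation in y
- Unexplained (residual): 100% − 61.08% = 38.92%
- Rule of thumb (below 0.3 weak; 0.3 to below 0.7 moderate; 0.7 and above strong) → moderate

Note: R² says nothing about causation, and a high R² does not by itself mean the linear form is appropriate — check the residuals.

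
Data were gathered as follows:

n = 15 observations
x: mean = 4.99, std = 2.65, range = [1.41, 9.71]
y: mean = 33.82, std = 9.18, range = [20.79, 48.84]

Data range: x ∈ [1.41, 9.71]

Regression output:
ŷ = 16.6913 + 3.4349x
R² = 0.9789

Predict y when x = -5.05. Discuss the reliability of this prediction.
ŷ = -0.6549, but this is extrapolation (below the data range [1.41, 9.71]) and may be unreliable.

Prediction calculation:
ŷ = 16.6913 + 3.4349 × (-5.05)
ŷ = -0.6549

Reliability:
- Data range: x ∈ [1.41, 9.71]
- Prediction point: x = -5.05 is 6.46 units below the observed range → this is EXTRAPOLATION, not interpolation

Why that matters here:
- There are no observations near this x to validate the fitted line there
- The standard error of prediction grows with (x − x̄)², and x = -5.05 is far from x̄ = 4.99

A defensible statement: 'if the linear trend continued to x = -5.05, y would be about -0.6549' — the premise is untested.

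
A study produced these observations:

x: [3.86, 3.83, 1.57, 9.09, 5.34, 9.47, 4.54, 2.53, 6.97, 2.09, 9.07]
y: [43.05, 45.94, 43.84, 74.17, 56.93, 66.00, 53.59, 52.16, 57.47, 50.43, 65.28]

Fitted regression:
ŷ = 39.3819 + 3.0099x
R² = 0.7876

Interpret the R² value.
R² = 0.7876 means 78.76% of the variation in y is explained by the linear relationship with x. This indicates a strong fit.

R² (coefficient of determination) measures the proportion of variance in y explained by the regression model.

Here R² = 0.7876:
- Explained: 78.76% of the variation in y
- Unexplained (residual): 100% − 78.76% = 21.24%
- Rule of thumb (below 0.3 weak; 0.3 to below 0.7 moderate; 0.7 and above strong) → strong

Note: R² says nothing about causation, and a high R² does not by itself mean the linear form is appropriate — check the residuals.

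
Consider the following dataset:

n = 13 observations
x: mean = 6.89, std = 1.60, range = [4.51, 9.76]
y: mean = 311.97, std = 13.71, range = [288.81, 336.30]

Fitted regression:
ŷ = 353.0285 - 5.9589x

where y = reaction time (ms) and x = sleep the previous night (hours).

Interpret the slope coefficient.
An increase of one hour in sleep is associated with a 5.9589 ms decrease in predicted reaction time.

The slope β₁ = -5.9589 gives the rate at which the fitted reaction time changes with sleep.

Interpretation:
- Sleep up by 1 hour → predicted reaction time decreases by 5.9589 ms
- The effect is assumed constant over the observed range of x (linearity)
- The sign (−) gives the direction; the magnitude 5.9589 gives the size of the effect per hour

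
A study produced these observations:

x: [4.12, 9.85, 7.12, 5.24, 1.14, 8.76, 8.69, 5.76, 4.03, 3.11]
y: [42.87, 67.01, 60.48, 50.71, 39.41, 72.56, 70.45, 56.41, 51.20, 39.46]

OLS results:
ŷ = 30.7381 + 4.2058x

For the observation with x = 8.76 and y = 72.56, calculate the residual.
Residual = 4.9791

The residual is the difference between the actual value and the predicted value:

Residual = y - ŷ

Step 1: Calculate predicted value
ŷ = 30.7381 + 4.2058 × 8.76
ŷ = 67.5809

Step 2: Calculate residual
Residual = 72.56 - 67.5809
Residual = 4.9791

Interpretation: the model underestimates the actual value by 4.9791 at this point (positive residual → observation lies above the fitted line).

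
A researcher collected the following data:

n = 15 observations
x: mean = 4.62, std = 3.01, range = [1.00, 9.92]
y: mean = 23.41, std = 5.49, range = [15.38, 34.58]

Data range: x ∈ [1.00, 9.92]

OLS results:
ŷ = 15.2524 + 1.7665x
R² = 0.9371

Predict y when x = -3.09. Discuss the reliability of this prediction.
ŷ = 9.7939, but this is extrapolation (below the data range [1.00, 9.92]) and may be unreliable.

Prediction calculation:
ŷ = 15.2524 + 1.7665 × (-3.09)
ŷ = 9.7939

Reliability:
- Data range: x ∈ [1.00, 9.92]
- Prediction point: x = -3.09 is 4.09 units below the observed range → this is EXTRAPOLATION, not interpolation

Why that matters here:
- The standard error of prediction grows with (x − x̄)², and x = -3.09 is far from x̄ = 4.62
- R² describes fit only over the sampled x values; it says nothing about behaviour beyond them

The R² = 0.9371 only validates the fit within [1.00, 9.92]; treat ŷ = 9.7939 with caution.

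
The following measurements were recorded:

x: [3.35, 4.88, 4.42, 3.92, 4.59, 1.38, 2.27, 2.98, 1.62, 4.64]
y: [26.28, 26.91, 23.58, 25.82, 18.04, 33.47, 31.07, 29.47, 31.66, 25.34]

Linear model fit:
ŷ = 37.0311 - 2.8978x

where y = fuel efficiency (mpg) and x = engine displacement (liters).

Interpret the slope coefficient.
An increase of one liter in engine displacement is associated with a 2.8978 mpg decrease in predicted fuel efficiency.

β₁ = -2.8978 is the change in predicted fuel efficiency (mpg) per additional liter of engine displacement.

Interpretation:
- Engine displacement up by 1 liter → predicted fuel efficiency decreases by 2.8978 mpg
- This is a linear approximation: the same per-unit change is assumed across the whole observed x range

(β₀ = 37.0311 is the fitted value at x = 0 and is not part of the slope interpretation.)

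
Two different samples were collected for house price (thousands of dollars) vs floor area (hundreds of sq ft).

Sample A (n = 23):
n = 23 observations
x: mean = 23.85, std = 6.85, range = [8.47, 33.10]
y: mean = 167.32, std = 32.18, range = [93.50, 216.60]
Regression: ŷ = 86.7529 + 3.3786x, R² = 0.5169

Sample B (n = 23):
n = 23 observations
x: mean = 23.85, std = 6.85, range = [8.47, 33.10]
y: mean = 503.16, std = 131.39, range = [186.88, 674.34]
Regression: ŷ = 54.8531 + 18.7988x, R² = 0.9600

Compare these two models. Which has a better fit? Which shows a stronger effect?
Model B has the better fit (R² = 0.9600 vs 0.5169). Model B shows the stronger effect (|β₁| = 18.7988 vs 3.3786).

Model Comparison:

Goodness of fit (R²):
- Model A: R² = 0.5169 → 51.69% of variance in house price explained
- Model B: R² = 0.9600 → 96.00% of variance in house price explained
- 0.9600 > 0.5169 → Model B has the better fit

Which has the larger per-hundred sq ft effect? (|β₁|)
- Model A: β₁ = 3.3786 → predicted house price rises 3.3786 thousand dollars per additional hundred sq ft of floor area
- Model B: β₁ = 18.7988 → predicted house price rises 18.7988 thousand dollars per additional hundred sq ft of floor area
- |3.3786| < |18.7988| → Model B shows the stronger marginal effect

Notes:
- A better fit (higher R²) doesn't necessarily mean a more important relationship.
- A steeper slope doesn't make a better model if the scatter around the line is large.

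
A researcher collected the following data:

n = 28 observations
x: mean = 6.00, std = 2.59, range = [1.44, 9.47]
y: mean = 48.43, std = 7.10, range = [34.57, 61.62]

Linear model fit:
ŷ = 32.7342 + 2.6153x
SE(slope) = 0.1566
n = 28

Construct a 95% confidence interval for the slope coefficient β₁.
The 95% CI for β₁ is (2.2934, 2.9372)

Confidence interval for the slope:

The 95% CI for β₁ is: β̂₁ ± t*(α/2, n-2) × SE(β̂₁)

Step 1: Find critical t-value
- Confidence level = 0.95
- Degrees of freedom = n - 2 = 28 - 2 = 26
- t*(α/2, 26) = 2.0555

Step 2: Calculate margin of error
Margin = 2.0555 × 0.1566 = 0.3219

Step 3: Construct interval
CI = 2.6153 ± 0.3219
CI = (2.2934, 2.9372)

Interpretation: We are 95% confident that the true slope β₁ lies between 2.2934 and 2.9372.
Both endpoints are positive, so the data support a genuinely positive slope at this confidence level.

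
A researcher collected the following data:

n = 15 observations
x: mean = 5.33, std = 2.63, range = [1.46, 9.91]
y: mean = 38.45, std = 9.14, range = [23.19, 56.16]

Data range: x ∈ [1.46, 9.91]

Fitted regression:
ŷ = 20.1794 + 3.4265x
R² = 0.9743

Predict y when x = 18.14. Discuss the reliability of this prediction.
ŷ = 82.3361 (extrapolation — x = 18.14 lies outside [1.46, 9.91], so reliability is low).

Prediction calculation:
ŷ = 20.1794 + 3.4265 × 18.14
ŷ = 82.3361

Reliability:
- Data range: x ∈ [1.46, 9.91]
- Prediction point: x = 18.14 is 8.23 units above the observed range → this is EXTRAPOLATION, not interpolation

Why that matters here:
- The standard error of prediction grows with (x − x̄)², and x = 18.14 is far from x̄ = 5.33
- R² describes fit only over the sampled x values; it says nothing about behaviour beyond them
- Real relationships often flatten, saturate, or turn nonlinear at extremes

A defensible statement: 'if the linear trend continued to x = 18.14, y would be about 82.3361' — the premise is untested.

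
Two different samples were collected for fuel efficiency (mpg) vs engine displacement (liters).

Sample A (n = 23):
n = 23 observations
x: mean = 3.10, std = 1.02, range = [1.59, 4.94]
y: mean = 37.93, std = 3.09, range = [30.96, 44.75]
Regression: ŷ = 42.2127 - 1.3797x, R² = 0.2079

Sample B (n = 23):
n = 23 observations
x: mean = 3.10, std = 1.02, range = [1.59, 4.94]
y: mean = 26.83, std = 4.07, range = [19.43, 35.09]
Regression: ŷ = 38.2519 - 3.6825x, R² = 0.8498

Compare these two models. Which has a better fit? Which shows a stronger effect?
Model B has the better fit (R² = 0.8498 vs 0.2079). Model B shows the stronger effect (|β₁| = 3.6825 vs 1.3797).

Model Comparison:

Goodness of fit (R²):
- Model A: R² = 0.2079 → 20.79% of variance in fuel efficiency explained
- Model B: R² = 0.8498 → 84.98% of variance in fuel efficiency explained
- 0.8498 > 0.2079 → Model B has the better fit

Effect size (slope magnitude):
- Model A: β₁ = -1.3797 → predicted fuel efficiency falls 1.3797 mpg per additional liter of engine displacement
- Model B: β₁ = -3.6825 → predicted fuel efficiency falls 3.6825 mpg per additional liter of engine displacement
- |-1.3797| < |-3.6825| → Model B shows the stronger marginal effect

Notes:
- R² measures how tightly points cluster around the line; β₁ measures how steep the line is — they answer different questions.
- A steeper slope doesn't make a better model if the scatter around the line is large.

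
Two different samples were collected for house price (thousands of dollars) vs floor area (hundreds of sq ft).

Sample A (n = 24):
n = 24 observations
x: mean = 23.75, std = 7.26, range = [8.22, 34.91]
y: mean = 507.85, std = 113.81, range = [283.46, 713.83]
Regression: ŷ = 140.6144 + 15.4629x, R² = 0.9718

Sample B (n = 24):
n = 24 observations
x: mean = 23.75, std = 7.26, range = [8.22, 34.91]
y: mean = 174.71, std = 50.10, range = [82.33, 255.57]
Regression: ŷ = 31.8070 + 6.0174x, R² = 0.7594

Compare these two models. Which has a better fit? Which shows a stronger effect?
Model A has the better fit (R² = 0.9718 vs 0.7594). Model A shows the stronger effect (|β₁| = 15.4629 vs 6.0174).

Model Comparison:

Which explains more variance? (R²)
- Model A: R² = 0.9718 → 97.18% of variance in house price explained
- Model B: R² = 0.7594 → 75.94% of variance in house price explained
- 0.9718 > 0.7594 → Model A has the better fit

Strength of effect — compare |β₁|:
- Model A: β₁ = 15.4629 → predicted house price rises 15.4629 thousand dollars per additional hundred sq ft of floor area
- Model B: β₁ = 6.0174 → predicted house price rises 6.0174 thousand dollars per additional hundred sq ft of floor area
- |15.4629| > |6.0174| → Model A shows the stronger marginal effect

Note: A steeper slope doesn't make a better model if the scatter around the line is large.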